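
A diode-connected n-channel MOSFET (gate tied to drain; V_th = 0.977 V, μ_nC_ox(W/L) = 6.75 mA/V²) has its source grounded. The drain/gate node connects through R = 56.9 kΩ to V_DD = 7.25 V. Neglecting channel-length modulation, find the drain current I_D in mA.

With gate tied to drain, V_GS = V_DS ≥ V_GS − V_th, so the device is in saturation.
KCL at the drain: ½ k_n (V_GS − V_th)² = (V_DD − V_GS)/R.
Let x = V_GS − 0.977. Then 192 x² + x − 6.273 = 0, giving x = 0.178 V (positive root), so V_GS = 1.16 V.
I_D = (V_DD − V_GS)/R = (7.25 − 1.16) / 56.9 = 0.107 mA.

I_D = 0.107 mA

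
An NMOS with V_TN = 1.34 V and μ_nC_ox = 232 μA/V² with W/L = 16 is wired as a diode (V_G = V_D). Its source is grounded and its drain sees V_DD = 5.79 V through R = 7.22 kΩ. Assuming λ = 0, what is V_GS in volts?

With gate tied to drain, V_GS = V_DS ≥ V_GS − V_TN, so the device is in saturation.
k_n = μ_nC_ox · (W/L) = 3.712 mA/V².
KCL at the drain: ½ k_n (V_GS − V_TN)² = (V_DD − V_GS)/R.
Let x = V_GS − 1.34. Then 13.4 x² + x − 4.45 = 0, giving x = 0.54 V (positive root), so V_GS = 1.88 V.
I_D = (V_DD − V_GS)/R = (5.79 − 1.88) / 7.22 = 0.542 mA.

V_GS = 1.88 V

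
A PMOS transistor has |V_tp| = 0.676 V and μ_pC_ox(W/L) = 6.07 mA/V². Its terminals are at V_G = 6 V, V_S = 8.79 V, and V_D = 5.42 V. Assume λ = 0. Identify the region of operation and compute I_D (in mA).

Saturation; I_D = 13.6 mA

V_SG = V_S − V_G = 8.79 − 6 = 2.79 V; V_SD = V_S − V_D = 8.79 − 5.42 = 3.37 V.
V_ov = V_SG − |V_tp| = 2.79 − 0.676 = 2.11 V.
Since V_SD = 3.37 V ≥ V_ov = 2.11 V, the device is in saturation.
I_D = ½ k_p V_ov² = 0.5 × 6.07 × 2.11² = 13.6 mA.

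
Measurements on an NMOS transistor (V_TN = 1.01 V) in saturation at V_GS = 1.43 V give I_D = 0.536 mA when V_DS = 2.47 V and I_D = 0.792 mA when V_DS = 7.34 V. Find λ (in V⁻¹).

With V_GS fixed, I_D ∝ (1 + λ V_DS) in saturation, so I_D2/I_D1 = (1 + λ V_DS2)/(1 + λ V_DS1).
0.792/0.536 = 1.478 = (1 + 7.34 λ)/(1 + 2.47 λ).
Solving: λ (I_D1 V_DS2 − I_D2 V_DS1) = I_D2 − I_D1, so λ = (0.792 − 0.536) / (0.536 × 7.34 − 0.792 × 2.47) = 0.256 / 1.98 = 0.129 V⁻¹.

λ = 0.129 V⁻¹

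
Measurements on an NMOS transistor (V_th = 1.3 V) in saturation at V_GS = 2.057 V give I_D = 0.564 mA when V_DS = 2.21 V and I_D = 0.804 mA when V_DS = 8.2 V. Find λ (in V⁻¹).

λ = 0.0843 V⁻¹

With V_GS fixed, I_D ∝ (1 + λ V_DS) in saturation, so I_D2/I_D1 = (1 + λ V_DS2)/(1 + λ V_DS1).
0.804/0.564 = 1.426 = (1 + 8.2 λ)/(1 + 2.21 λ).
Solving: λ (I_D1 V_DS2 − I_D2 V_DS1) = I_D2 − I_D1, so λ = (0.804 − 0.564) / (0.564 × 8.2 − 0.804 × 2.21) = 0.24 / 2.85 = 0.0843 V⁻¹.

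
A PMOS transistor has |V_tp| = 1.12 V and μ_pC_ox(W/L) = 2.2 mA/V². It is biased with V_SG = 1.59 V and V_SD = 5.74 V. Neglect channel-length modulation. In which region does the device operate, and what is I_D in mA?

Saturation; I_D = 0.243 mA

V_ov = V_SG − |V_tp| = 1.59 − 1.12 = 0.47 V.
Since V_SD = 5.74 V ≥ V_ov = 0.47 V, the device is in saturation.
I_D = ½ k_p V_ov² = 0.5 × 2.2 × 0.47² = 0.243 mA.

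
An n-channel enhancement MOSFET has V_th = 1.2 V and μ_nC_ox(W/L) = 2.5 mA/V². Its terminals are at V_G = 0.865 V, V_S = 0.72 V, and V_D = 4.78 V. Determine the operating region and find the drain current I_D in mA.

Cutoff; I_D = 0 mA

V_GS = V_G − V_S = 0.865 − 0.72 = 0.145 V; V_DS = V_D − V_S = 4.78 − 0.72 = 4.06 V.
V_GS = 0.145 V < V_th = 1.2 V, so the transistor is in cutoff.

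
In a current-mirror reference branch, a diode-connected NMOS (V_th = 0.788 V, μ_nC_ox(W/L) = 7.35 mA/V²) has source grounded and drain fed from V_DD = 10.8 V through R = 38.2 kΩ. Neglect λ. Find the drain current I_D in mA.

I_D = 0.255 mA

With gate tied to drain, V_GS = V_DS ≥ V_GS − V_th, so the device is in saturation.
KCL at the drain: ½ k_n (V_GS − V_th)² = (V_DD − V_GS)/R.
Let x = V_GS − 0.788. Then 140 x² + x − 10.01 = 0, giving x = 0.264 V (positive root), so V_GS = 1.05 V.
I_D = (V_DD − V_GS)/R = (10.8 − 1.05) / 38.2 = 0.255 mA.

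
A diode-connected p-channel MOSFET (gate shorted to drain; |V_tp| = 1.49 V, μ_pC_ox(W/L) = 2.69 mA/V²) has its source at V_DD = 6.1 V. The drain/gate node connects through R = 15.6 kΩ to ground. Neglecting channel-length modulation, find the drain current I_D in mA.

With gate tied to drain, V_SG = V_SD ≥ V_SG − |V_tp|, so the device is in saturation.
KCL at the drain: ½ k_p (V_SG − |V_tp|)² = (V_DD − V_SG)/R.
Let x = V_SG − 1.49. Then 21 x² + x − 4.61 = 0, giving x = 0.446 V (positive root), so V_SG = 1.94 V.
I_D = (V_DD − V_SG)/R = (6.1 − 1.94) / 15.6 = 0.267 mA.

I_D = 0.267 mA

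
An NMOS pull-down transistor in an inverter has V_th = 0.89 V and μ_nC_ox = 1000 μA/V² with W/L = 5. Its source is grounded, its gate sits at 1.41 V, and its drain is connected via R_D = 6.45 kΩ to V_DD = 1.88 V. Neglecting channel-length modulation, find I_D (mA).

V_GS = V_G = 1.41 V, so V_ov = 1.41 − 0.89 = 0.52 V.
k_n = μ_nC_ox · (W/L) = 5 mA/V².
Assume saturation: I_D = ½ k_n V_ov² = 0.5 × 5 × 0.52² = 0.676 mA, giving V_DS = V_DD − I_D R_D = 1.88 − 0.676 × 6.45 = -2.48 V.
But -2.48 V < V_ov = 0.52 V, so the device is actually in triode.
In triode I_D = k_n[V_ov V_DS − ½ V_DS²] and I_D = (V_DD − V_DS)/R_D. Equating: 16.1 V_DS² − 17.77 V_DS + 1.88 = 0, giving V_DS = 0.119 V (the root below V_ov).
I_D = (1.88 − 0.119) / 6.45 = 0.273 mA.

I_D = 0.273 mA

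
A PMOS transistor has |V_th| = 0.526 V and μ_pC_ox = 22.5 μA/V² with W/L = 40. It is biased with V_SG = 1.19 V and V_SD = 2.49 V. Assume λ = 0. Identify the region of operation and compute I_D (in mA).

k_p = μ_pC_ox · (W/L) = 0.9 mA/V².
V_ov = V_SG − |V_th| = 1.19 − 0.526 = 0.664 V.
Since V_SD = 2.49 V ≥ V_ov = 0.664 V, the device is in saturation.
I_D = ½ k_p V_ov² = 0.5 × 0.9 × 0.664² = 0.198 mA.

Saturation; I_D = 0.198 mA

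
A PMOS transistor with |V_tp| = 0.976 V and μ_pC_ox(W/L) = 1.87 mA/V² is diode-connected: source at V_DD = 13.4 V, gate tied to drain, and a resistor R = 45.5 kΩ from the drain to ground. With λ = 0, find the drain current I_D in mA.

With gate tied to drain, V_SG = V_SD ≥ V_SG − |V_tp|, so the device is in saturation.
KCL at the drain: ½ k_p (V_SG − |V_tp|)² = (V_DD − V_SG)/R.
Let x = V_SG − 0.976. Then 42.5 x² + x − 12.42 = 0, giving x = 0.529 V (positive root), so V_SG = 1.5 V.
I_D = (V_DD − V_SG)/R = (13.4 − 1.5) / 45.5 = 0.261 mA.

I_D = 0.261 mA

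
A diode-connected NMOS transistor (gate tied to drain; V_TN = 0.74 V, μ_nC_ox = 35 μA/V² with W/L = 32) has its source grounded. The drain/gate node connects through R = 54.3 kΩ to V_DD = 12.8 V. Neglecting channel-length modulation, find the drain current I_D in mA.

I_D = 0.211 mA

With gate tied to drain, V_GS = V_DS ≥ V_GS − V_TN, so the device is in saturation.
k_n = μ_nC_ox · (W/L) = 1.12 mA/V².
KCL at the drain: ½ k_n (V_GS − V_TN)² = (V_DD − V_GS)/R.
Let x = V_GS − 0.74. Then 30.4 x² + x − 12.06 = 0, giving x = 0.614 V (positive root), so V_GS = 1.35 V.
I_D = (V_DD − V_GS)/R = (12.8 − 1.35) / 54.3 = 0.211 mA.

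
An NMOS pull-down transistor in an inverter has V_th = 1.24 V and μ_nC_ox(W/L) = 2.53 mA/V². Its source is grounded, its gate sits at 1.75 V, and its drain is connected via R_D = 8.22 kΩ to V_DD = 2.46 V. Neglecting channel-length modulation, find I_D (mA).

V_GS = V_G = 1.75 V, so V_ov = 1.75 − 1.24 = 0.51 V.
Assume saturation: I_D = ½ k_n V_ov² = 0.5 × 2.53 × 0.51² = 0.329 mA, giving V_DS = V_DD − I_D R_D = 2.46 − 0.329 × 8.22 = -0.245 V.
But -0.245 V < V_ov = 0.51 V, so the device is actually in triode.
In triode I_D = k_n[V_ov V_DS − ½ V_DS²] and I_D = (V_DD − V_DS)/R_D. Equating: 10.4 V_DS² − 11.61 V_DS + 2.46 = 0, giving V_DS = 0.284 V (the root below V_ov).
I_D = (2.46 − 0.284) / 8.22 = 0.265 mA.

I_D = 0.265 mA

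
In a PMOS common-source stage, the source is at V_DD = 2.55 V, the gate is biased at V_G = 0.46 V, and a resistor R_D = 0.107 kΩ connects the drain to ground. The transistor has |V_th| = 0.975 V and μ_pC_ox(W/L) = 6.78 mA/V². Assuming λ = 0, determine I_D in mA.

V_SG = V_DD − V_G = 2.55 − 0.46 = 2.09 V, so V_ov = 2.09 − 0.975 = 1.11 V.
Assume saturation: I_D = ½ k_p V_ov² = 0.5 × 6.78 × 1.11² = 4.21 mA, giving V_SD = V_DD − I_D R_D = 2.55 − 4.21 × 0.107 = 2.1 V.
V_SD = 2.1 V ≥ V_ov = 1.11 V, confirming saturation.

I_D = 4.21 mA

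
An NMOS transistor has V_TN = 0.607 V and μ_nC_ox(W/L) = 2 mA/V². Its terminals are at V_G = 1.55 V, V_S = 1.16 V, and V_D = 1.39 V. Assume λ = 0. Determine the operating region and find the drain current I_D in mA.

Cutoff; I_D = 0 mA

V_GS = V_G − V_S = 1.55 − 1.16 = 0.39 V; V_DS = V_D − V_S = 1.39 − 1.16 = 0.23 V.
V_GS = 0.39 V < V_TN = 0.607 V, so the transistor is in cutoff.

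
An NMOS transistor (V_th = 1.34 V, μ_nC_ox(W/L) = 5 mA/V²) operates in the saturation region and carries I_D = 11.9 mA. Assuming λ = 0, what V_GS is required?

V_GS = 3.52 V

In saturation I_D = ½ k_n (V_GS − V_th)², so V_GS − V_th = √(2 I_D / k_n) = √(2 × 11.9 / 5) = 2.18 V.
V_GS = 1.34 + 2.18 = 3.52 V.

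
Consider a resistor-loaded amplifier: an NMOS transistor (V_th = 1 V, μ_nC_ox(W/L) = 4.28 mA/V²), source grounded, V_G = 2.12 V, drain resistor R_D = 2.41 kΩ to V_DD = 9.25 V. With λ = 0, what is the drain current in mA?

I_D = 2.68 mA

V_GS = V_G = 2.12 V, so V_ov = 2.12 − 1 = 1.12 V.
Assume saturation: I_D = ½ k_n V_ov² = 0.5 × 4.28 × 1.12² = 2.68 mA, giving V_DS = V_DD − I_D R_D = 9.25 − 2.68 × 2.41 = 2.78 V.
V_DS = 2.78 V ≥ V_ov = 1.12 V, confirming saturation.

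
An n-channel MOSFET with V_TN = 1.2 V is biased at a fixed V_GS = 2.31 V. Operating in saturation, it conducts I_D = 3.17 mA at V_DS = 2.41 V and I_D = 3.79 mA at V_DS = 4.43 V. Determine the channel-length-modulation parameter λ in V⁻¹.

λ = 0.126 V⁻¹

With V_GS fixed, I_D ∝ (1 + λ V_DS) in saturation, so I_D2/I_D1 = (1 + λ V_DS2)/(1 + λ V_DS1).
3.79/3.17 = 1.196 = (1 + 4.43 λ)/(1 + 2.41 λ).
Solving: λ (I_D1 V_DS2 − I_D2 V_DS1) = I_D2 − I_D1, so λ = (3.79 − 3.17) / (3.17 × 4.43 − 3.79 × 2.41) = 0.62 / 4.91 = 0.126 V⁻¹.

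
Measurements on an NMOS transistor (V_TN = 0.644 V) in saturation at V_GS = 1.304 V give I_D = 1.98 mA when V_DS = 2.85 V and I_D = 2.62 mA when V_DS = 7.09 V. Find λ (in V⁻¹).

With V_GS fixed, I_D ∝ (1 + λ V_DS) in saturation, so I_D2/I_D1 = (1 + λ V_DS2)/(1 + λ V_DS1).
2.62/1.98 = 1.323 = (1 + 7.09 λ)/(1 + 2.85 λ).
Solving: λ (I_D1 V_DS2 − I_D2 V_DS1) = I_D2 − I_D1, so λ = (2.62 − 1.98) / (1.98 × 7.09 − 2.62 × 2.85) = 0.64 / 6.57 = 0.0974 V⁻¹.

λ = 0.0974 V⁻¹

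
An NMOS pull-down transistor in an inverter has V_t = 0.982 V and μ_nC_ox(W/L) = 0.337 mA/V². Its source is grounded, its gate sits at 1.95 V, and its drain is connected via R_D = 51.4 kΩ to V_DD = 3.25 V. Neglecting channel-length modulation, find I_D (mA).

V_GS = V_G = 1.95 V, so V_ov = 1.95 − 0.982 = 0.968 V.
Assume saturation: I_D = ½ k_n V_ov² = 0.5 × 0.337 × 0.968² = 0.158 mA, giving V_DS = V_DD − I_D R_D = 3.25 − 0.158 × 51.4 = -4.87 V.
But -4.87 V < V_ov = 0.968 V, so the device is actually in triode.
In triode I_D = k_n[V_ov V_DS − ½ V_DS²] and I_D = (V_DD − V_DS)/R_D. Equating: 8.66 V_DS² − 17.77 V_DS + 3.25 = 0, giving V_DS = 0.203 V (the root below V_ov).
I_D = (3.25 − 0.203) / 51.4 = 0.0593 mA.

I_D = 0.0593 mA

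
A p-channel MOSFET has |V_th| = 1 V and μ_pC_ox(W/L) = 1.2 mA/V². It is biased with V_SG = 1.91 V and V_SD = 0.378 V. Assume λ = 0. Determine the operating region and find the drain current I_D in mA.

Triode; I_D = 0.327 mA

V_ov = V_SG − |V_th| = 1.91 − 1 = 0.91 V.
Since V_SD = 0.378 V < V_ov = 0.91 V, the device is in the triode region.
I_D = k_p [V_ov · V_SD − ½ V_SD²] = 1.2 × [0.91 × 0.378 − 0.5 × 0.378²] = 0.327 mA.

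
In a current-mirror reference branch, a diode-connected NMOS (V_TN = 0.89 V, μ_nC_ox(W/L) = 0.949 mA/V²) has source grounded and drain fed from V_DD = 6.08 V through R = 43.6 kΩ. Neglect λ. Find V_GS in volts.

V_GS = 1.37 V

With gate tied to drain, V_GS = V_DS ≥ V_GS − V_TN, so the device is in saturation.
KCL at the drain: ½ k_n (V_GS − V_TN)² = (V_DD − V_GS)/R.
Let x = V_GS − 0.89. Then 20.7 x² + x − 5.19 = 0, giving x = 0.477 V (positive root), so V_GS = 1.37 V.
I_D = (V_DD − V_GS)/R = (6.08 − 1.37) / 43.6 = 0.108 mA.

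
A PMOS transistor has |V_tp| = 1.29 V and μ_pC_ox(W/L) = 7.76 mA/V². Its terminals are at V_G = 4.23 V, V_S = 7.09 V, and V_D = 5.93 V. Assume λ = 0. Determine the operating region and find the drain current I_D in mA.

Triode; I_D = 8.91 mA

V_SG = V_S − V_G = 7.09 − 4.23 = 2.86 V; V_SD = V_S − V_D = 7.09 − 5.93 = 1.16 V.
V_ov = V_SG − |V_tp| = 2.86 − 1.29 = 1.57 V.
Since V_SD = 1.16 V < V_ov = 1.57 V, the device is in the triode region.
I_D = k_p [V_ov · V_SD − ½ V_SD²] = 7.76 × [1.57 × 1.16 − 0.5 × 1.16²] = 8.91 mA.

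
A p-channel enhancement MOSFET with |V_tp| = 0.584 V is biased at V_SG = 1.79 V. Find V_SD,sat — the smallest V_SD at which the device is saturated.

The boundary between triode and saturation is V_SD = V_SG − |V_tp| = V_ov.
V_ov = 1.79 − 0.584 = 1.21 V.

V_SD,sat = 1.21 V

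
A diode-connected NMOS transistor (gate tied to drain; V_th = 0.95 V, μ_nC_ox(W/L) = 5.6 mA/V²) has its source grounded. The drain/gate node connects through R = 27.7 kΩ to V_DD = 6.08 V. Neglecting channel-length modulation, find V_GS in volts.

With gate tied to drain, V_GS = V_DS ≥ V_GS − V_th, so the device is in saturation.
KCL at the drain: ½ k_n (V_GS − V_th)² = (V_DD − V_GS)/R.
Let x = V_GS − 0.95. Then 77.6 x² + x − 5.13 = 0, giving x = 0.251 V (positive root), so V_GS = 1.2 V.
I_D = (V_DD − V_GS)/R = (6.08 − 1.2) / 27.7 = 0.176 mA.

V_GS = 1.20 V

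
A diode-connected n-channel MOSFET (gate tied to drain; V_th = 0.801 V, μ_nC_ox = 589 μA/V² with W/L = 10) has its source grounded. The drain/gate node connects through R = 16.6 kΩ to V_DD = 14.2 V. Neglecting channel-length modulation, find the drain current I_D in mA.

I_D = 0.776 mA

With gate tied to drain, V_GS = V_DS ≥ V_GS − V_th, so the device is in saturation.
k_n = μ_nC_ox · (W/L) = 5.89 mA/V².
KCL at the drain: ½ k_n (V_GS − V_th)² = (V_DD − V_GS)/R.
Let x = V_GS − 0.801. Then 48.9 x² + x − 13.4 = 0, giving x = 0.513 V (positive root), so V_GS = 1.31 V.
I_D = (V_DD − V_GS)/R = (14.2 − 1.31) / 16.6 = 0.776 mA.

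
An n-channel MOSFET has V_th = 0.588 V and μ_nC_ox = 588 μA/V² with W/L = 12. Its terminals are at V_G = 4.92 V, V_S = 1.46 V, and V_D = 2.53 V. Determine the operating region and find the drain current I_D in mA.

Triode; I_D = 17.6 mA

V_GS = V_G − V_S = 4.92 − 1.46 = 3.46 V; V_DS = V_D − V_S = 2.53 − 1.46 = 1.07 V.
k_n = μ_nC_ox · (W/L) = 7.056 mA/V².
V_ov = V_GS − V_th = 3.46 − 0.588 = 2.87 V.
Since V_DS = 1.07 V < V_ov = 2.87 V, the device is in the triode region.
I_D = k_n [V_ov · V_DS − ½ V_DS²] = 7.056 × [2.87 × 1.07 − 0.5 × 1.07²] = 17.6 mA.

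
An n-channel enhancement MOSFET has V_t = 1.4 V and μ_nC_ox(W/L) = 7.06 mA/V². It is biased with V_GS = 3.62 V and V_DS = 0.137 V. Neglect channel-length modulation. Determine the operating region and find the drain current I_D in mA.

V_ov = V_GS − V_t = 3.62 − 1.4 = 2.22 V.
Since V_DS = 0.137 V < V_ov = 2.22 V, the device is in the triode region.
I_D = k_n [V_ov · V_DS − ½ V_DS²] = 7.06 × [2.22 × 0.137 − 0.5 × 0.137²] = 2.08 mA.

Triode; I_D = 2.08 mA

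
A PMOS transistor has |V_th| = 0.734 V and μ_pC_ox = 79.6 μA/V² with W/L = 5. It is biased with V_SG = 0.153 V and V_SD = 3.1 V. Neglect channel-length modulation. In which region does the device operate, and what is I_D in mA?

V_SG = 0.153 V < |V_th| = 0.734 V, so the transistor is in cutoff.

Cutoff; I_D = 0 mA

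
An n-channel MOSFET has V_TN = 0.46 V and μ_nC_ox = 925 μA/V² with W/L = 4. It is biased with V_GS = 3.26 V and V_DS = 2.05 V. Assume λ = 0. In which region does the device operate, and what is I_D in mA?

Triode; I_D = 13.5 mA

k_n = μ_nC_ox · (W/L) = 3.7 mA/V².
V_ov = V_GS − V_TN = 3.26 − 0.46 = 2.8 V.
Since V_DS = 2.05 V < V_ov = 2.8 V, the device is in the triode region.
I_D = k_n [V_ov · V_DS − ½ V_DS²] = 3.7 × [2.8 × 2.05 − 0.5 × 2.05²] = 13.5 mA.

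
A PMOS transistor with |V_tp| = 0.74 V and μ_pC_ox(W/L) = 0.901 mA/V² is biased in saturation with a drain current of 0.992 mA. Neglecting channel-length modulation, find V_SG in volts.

V_SG = 2.22 V

In saturation I_D = ½ k_p (V_SG − |V_tp|)², so V_SG − |V_tp| = √(2 I_D / k_p) = √(2 × 0.992 / 0.901) = 1.48 V.
V_SG = 0.74 + 1.48 = 2.22 V.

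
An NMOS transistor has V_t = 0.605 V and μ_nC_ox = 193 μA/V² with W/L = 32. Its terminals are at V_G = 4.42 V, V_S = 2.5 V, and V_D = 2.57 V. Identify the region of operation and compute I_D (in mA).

Triode; I_D = 0.553 mA

V_GS = V_G − V_S = 4.42 − 2.5 = 1.92 V; V_DS = V_D − V_S = 2.57 − 2.5 = 0.07 V.
k_n = μ_nC_ox · (W/L) = 6.176 mA/V².
V_ov = V_GS − V_t = 1.92 − 0.605 = 1.31 V.
Since V_DS = 0.07 V < V_ov = 1.31 V, the device is in the triode region.
I_D = k_n [V_ov · V_DS − ½ V_DS²] = 6.176 × [1.31 × 0.07 − 0.5 × 0.07²] = 0.553 mA.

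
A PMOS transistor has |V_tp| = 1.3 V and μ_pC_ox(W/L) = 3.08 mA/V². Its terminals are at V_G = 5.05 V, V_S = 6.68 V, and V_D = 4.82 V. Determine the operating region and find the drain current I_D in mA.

V_SG = V_S − V_G = 6.68 − 5.05 = 1.63 V; V_SD = V_S − V_D = 6.68 − 4.82 = 1.86 V.
V_ov = V_SG − |V_tp| = 1.63 − 1.3 = 0.33 V.
Since V_SD = 1.86 V ≥ V_ov = 0.33 V, the device is in saturation.
I_D = ½ k_p V_ov² = 0.5 × 3.08 × 0.33² = 0.168 mA.

Saturation; I_D = 0.168 mA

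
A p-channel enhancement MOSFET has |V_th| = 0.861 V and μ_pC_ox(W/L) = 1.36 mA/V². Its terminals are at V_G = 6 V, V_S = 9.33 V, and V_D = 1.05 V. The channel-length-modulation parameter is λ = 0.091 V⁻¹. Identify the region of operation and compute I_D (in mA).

V_SG = V_S − V_G = 9.33 − 6 = 3.33 V; V_SD = V_S − V_D = 9.33 − 1.05 = 8.28 V.
V_ov = V_SG − |V_th| = 3.33 − 0.861 = 2.47 V.
Since V_SD = 8.28 V ≥ V_ov = 2.47 V, the device is in saturation.
I_D = ½ k_p V_ov² (1 + λ V_SD) = 0.5 × 1.36 × 2.47² × (1 + 0.091 × 8.28) = 7.27 mA.

Saturation; I_D = 7.27 mA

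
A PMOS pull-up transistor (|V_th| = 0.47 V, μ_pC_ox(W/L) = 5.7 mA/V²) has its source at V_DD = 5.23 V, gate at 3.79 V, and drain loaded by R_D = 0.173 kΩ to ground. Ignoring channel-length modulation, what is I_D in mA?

V_SG = V_DD − V_G = 5.23 − 3.79 = 1.44 V, so V_ov = 1.44 − 0.47 = 0.97 V.
Assume saturation: I_D = ½ k_p V_ov² = 0.5 × 5.7 × 0.97² = 2.68 mA, giving V_SD = V_DD − I_D R_D = 5.23 − 2.68 × 0.173 = 4.77 V.
V_SD = 4.77 V ≥ V_ov = 0.97 V, confirming saturation.

I_D = 2.68 mA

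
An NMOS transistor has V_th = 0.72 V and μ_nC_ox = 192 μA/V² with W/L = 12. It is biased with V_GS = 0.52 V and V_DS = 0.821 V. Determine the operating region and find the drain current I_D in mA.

V_GS = 0.52 V < V_th = 0.72 V, so the transistor is in cutoff.

Cutoff; I_D = 0 mA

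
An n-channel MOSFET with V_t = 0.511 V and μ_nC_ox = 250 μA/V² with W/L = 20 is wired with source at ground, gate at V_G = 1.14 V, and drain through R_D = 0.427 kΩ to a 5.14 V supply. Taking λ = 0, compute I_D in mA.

V_GS = V_G = 1.14 V, so V_ov = 1.14 − 0.511 = 0.629 V.
k_n = μ_nC_ox · (W/L) = 5 mA/V².
Assume saturation: I_D = ½ k_n V_ov² = 0.5 × 5 × 0.629² = 0.989 mA, giving V_DS = V_DD − I_D R_D = 5.14 − 0.989 × 0.427 = 4.72 V.
V_DS = 4.72 V ≥ V_ov = 0.629 V, confirming saturation.

I_D = 0.989 mA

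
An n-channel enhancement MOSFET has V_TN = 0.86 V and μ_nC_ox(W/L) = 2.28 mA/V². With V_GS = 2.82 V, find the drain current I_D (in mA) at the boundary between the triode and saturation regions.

I_D = 4.38 mA

At the boundary V_DS = V_ov = V_GS − V_TN = 2.82 − 0.86 = 1.96 V.
I_D = ½ k_n V_ov² = 0.5 × 2.28 × 1.96² = 4.38 mA.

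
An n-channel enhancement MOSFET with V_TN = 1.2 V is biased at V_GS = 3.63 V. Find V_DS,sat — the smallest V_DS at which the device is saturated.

The boundary between triode and saturation is V_DS = V_GS − V_TN = V_ov.
V_ov = 3.63 − 1.2 = 2.43 V.

V_DS,sat = 2.43 V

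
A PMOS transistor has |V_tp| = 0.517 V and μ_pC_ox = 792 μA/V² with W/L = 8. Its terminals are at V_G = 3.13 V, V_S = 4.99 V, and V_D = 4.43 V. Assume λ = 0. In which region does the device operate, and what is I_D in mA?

V_SG = V_S − V_G = 4.99 − 3.13 = 1.86 V; V_SD = V_S − V_D = 4.99 − 4.43 = 0.56 V.
k_p = μ_pC_ox · (W/L) = 6.336 mA/V².
V_ov = V_SG − |V_tp| = 1.86 − 0.517 = 1.34 V.
Since V_SD = 0.56 V < V_ov = 1.34 V, the device is in the triode region.
I_D = k_p [V_ov · V_SD − ½ V_SD²] = 6.336 × [1.34 × 0.56 − 0.5 × 0.56²] = 3.77 mA.

Triode; I_D = 3.77 mA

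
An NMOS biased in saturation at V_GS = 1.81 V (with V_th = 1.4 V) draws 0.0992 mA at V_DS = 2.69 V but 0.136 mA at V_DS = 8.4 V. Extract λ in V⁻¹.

λ = 0.0787 V⁻¹

With V_GS fixed, I_D ∝ (1 + λ V_DS) in saturation, so I_D2/I_D1 = (1 + λ V_DS2)/(1 + λ V_DS1).
0.136/0.0992 = 1.371 = (1 + 8.4 λ)/(1 + 2.69 λ).
Solving: λ (I_D1 V_DS2 − I_D2 V_DS1) = I_D2 − I_D1, so λ = (0.136 − 0.0992) / (0.0992 × 8.4 − 0.136 × 2.69) = 0.0368 / 0.467 = 0.0787 V⁻¹.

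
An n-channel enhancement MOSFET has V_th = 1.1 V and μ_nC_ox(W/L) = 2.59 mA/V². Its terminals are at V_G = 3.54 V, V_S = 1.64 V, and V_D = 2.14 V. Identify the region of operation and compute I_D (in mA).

V_GS = V_G − V_S = 3.54 − 1.64 = 1.9 V; V_DS = V_D − V_S = 2.14 − 1.64 = 0.5 V.
V_ov = V_GS − V_th = 1.9 − 1.1 = 0.8 V.
Since V_DS = 0.5 V < V_ov = 0.8 V, the device is in the triode region.
I_D = k_n [V_ov · V_DS − ½ V_DS²] = 2.59 × [0.8 × 0.5 − 0.5 × 0.5²] = 0.712 mA.

Triode; I_D = 0.712 mA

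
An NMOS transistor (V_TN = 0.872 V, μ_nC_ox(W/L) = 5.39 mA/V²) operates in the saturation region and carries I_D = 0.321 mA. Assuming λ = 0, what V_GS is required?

V_GS = 1.22 V

In saturation I_D = ½ k_n (V_GS − V_TN)², so V_GS − V_TN = √(2 I_D / k_n) = √(2 × 0.321 / 5.39) = 0.345 V.
V_GS = 0.872 + 0.345 = 1.22 V.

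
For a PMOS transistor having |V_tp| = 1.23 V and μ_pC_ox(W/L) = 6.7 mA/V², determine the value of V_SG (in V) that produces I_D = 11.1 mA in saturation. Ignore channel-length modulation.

V_SG = 3.05 V

In saturation I_D = ½ k_p (V_SG − |V_tp|)², so V_SG − |V_tp| = √(2 I_D / k_p) = √(2 × 11.1 / 6.7) = 1.82 V.
V_SG = 1.23 + 1.82 = 3.05 V.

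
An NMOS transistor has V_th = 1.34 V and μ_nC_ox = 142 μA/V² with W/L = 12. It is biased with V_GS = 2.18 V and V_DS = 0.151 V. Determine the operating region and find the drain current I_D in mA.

k_n = μ_nC_ox · (W/L) = 1.704 mA/V².
V_ov = V_GS − V_th = 2.18 − 1.34 = 0.84 V.
Since V_DS = 0.151 V < V_ov = 0.84 V, the device is in the triode region.
I_D = k_n [V_ov · V_DS − ½ V_DS²] = 1.704 × [0.84 × 0.151 − 0.5 × 0.151²] = 0.197 mA.

Triode; I_D = 0.197 mA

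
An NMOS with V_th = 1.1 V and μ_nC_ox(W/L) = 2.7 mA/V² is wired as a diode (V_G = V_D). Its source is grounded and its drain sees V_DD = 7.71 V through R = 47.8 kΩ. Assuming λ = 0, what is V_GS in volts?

V_GS = 1.41 V

With gate tied to drain, V_GS = V_DS ≥ V_GS − V_th, so the device is in saturation.
KCL at the drain: ½ k_n (V_GS − V_th)² = (V_DD − V_GS)/R.
Let x = V_GS − 1.1. Then 64.5 x² + x − 6.61 = 0, giving x = 0.312 V (positive root), so V_GS = 1.41 V.
I_D = (V_DD − V_GS)/R = (7.71 − 1.41) / 47.8 = 0.132 mA.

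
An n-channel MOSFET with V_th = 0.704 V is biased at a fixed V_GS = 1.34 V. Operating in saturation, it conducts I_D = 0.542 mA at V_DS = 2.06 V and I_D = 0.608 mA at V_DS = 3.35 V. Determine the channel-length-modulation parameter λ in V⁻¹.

λ = 0.117 V⁻¹

With V_GS fixed, I_D ∝ (1 + λ V_DS) in saturation, so I_D2/I_D1 = (1 + λ V_DS2)/(1 + λ V_DS1).
0.608/0.542 = 1.122 = (1 + 3.35 λ)/(1 + 2.06 λ).
Solving: λ (I_D1 V_DS2 − I_D2 V_DS1) = I_D2 − I_D1, so λ = (0.608 − 0.542) / (0.542 × 3.35 − 0.608 × 2.06) = 0.066 / 0.563 = 0.117 V⁻¹.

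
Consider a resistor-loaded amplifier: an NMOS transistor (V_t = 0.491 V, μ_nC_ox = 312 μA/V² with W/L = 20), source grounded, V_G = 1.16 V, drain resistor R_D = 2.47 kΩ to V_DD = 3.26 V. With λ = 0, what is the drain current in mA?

V_GS = V_G = 1.16 V, so V_ov = 1.16 − 0.491 = 0.669 V.
k_n = μ_nC_ox · (W/L) = 6.24 mA/V².
Assume saturation: I_D = ½ k_n V_ov² = 0.5 × 6.24 × 0.669² = 1.4 mA, giving V_DS = V_DD − I_D R_D = 3.26 − 1.4 × 2.47 = -0.189 V.
But -0.189 V < V_ov = 0.669 V, so the device is actually in triode.
In triode I_D = k_n[V_ov V_DS − ½ V_DS²] and I_D = (V_DD − V_DS)/R_D. Equating: 7.71 V_DS² − 11.31 V_DS + 3.26 = 0, giving V_DS = 0.394 V (the root below V_ov).
I_D = (3.26 − 0.394) / 2.47 = 1.16 mA.

I_D = 1.16 mA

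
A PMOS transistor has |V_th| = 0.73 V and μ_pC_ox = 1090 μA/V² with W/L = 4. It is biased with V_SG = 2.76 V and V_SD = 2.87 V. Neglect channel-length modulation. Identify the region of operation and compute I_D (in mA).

Saturation; I_D = 8.98 mA

k_p = μ_pC_ox · (W/L) = 4.36 mA/V².
V_ov = V_SG − |V_th| = 2.76 − 0.73 = 2.03 V.
Since V_SD = 2.87 V ≥ V_ov = 2.03 V, the device is in saturation.
I_D = ½ k_p V_ov² = 0.5 × 4.36 × 2.03² = 8.98 mA.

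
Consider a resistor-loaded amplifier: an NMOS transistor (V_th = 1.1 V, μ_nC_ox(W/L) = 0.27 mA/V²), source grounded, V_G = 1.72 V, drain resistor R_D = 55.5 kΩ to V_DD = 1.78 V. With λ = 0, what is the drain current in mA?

V_GS = V_G = 1.72 V, so V_ov = 1.72 − 1.1 = 0.62 V.
Assume saturation: I_D = ½ k_n V_ov² = 0.5 × 0.27 × 0.62² = 0.0519 mA, giving V_DS = V_DD − I_D R_D = 1.78 − 0.0519 × 55.5 = -1.1 V.
But -1.1 V < V_ov = 0.62 V, so the device is actually in triode.
In triode I_D = k_n[V_ov V_DS − ½ V_DS²] and I_D = (V_DD − V_DS)/R_D. Equating: 7.49 V_DS² − 10.29 V_DS + 1.78 = 0, giving V_DS = 0.203 V (the root below V_ov).
I_D = (1.78 − 0.203) / 55.5 = 0.0284 mA.

I_D = 0.0284 mA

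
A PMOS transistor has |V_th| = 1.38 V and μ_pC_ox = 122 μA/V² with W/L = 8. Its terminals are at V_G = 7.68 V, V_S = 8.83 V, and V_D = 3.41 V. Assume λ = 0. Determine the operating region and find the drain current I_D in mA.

Cutoff; I_D = 0 mA

V_SG = V_S − V_G = 8.83 − 7.68 = 1.15 V; V_SD = V_S − V_D = 8.83 − 3.41 = 5.42 V.
V_SG = 1.15 V < |V_th| = 1.38 V, so the transistor is in cutoff.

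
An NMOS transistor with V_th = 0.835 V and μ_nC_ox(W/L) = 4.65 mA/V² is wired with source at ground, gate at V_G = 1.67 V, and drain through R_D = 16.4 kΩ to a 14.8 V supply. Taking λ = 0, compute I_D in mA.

I_D = 0.886 mA

V_GS = V_G = 1.67 V, so V_ov = 1.67 − 0.835 = 0.835 V.
Assume saturation: I_D = ½ k_n V_ov² = 0.5 × 4.65 × 0.835² = 1.62 mA, giving V_DS = V_DD − I_D R_D = 14.8 − 1.62 × 16.4 = -11.8 V.
But -11.8 V < V_ov = 0.835 V, so the device is actually in triode.
In triode I_D = k_n[V_ov V_DS − ½ V_DS²] and I_D = (V_DD − V_DS)/R_D. Equating: 38.1 V_DS² − 64.68 V_DS + 14.8 = 0, giving V_DS = 0.273 V (the root below V_ov).
I_D = (14.8 − 0.273) / 16.4 = 0.886 mA.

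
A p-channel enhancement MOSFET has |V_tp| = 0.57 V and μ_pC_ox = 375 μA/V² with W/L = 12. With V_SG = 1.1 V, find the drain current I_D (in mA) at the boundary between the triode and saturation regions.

I_D = 0.632 mA

At the boundary V_SD = V_ov = V_SG − |V_tp| = 1.1 − 0.57 = 0.53 V.
k_p = μ_pC_ox · (W/L) = 4.5 mA/V².
I_D = ½ k_p V_ov² = 0.5 × 4.5 × 0.53² = 0.632 mA.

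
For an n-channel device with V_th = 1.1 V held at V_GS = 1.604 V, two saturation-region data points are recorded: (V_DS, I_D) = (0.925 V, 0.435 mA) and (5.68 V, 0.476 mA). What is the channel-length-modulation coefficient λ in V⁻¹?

λ = 0.0202 V⁻¹

With V_GS fixed, I_D ∝ (1 + λ V_DS) in saturation, so I_D2/I_D1 = (1 + λ V_DS2)/(1 + λ V_DS1).
0.476/0.435 = 1.094 = (1 + 5.68 λ)/(1 + 0.925 λ).
Solving: λ (I_D1 V_DS2 − I_D2 V_DS1) = I_D2 − I_D1, so λ = (0.476 − 0.435) / (0.435 × 5.68 − 0.476 × 0.925) = 0.041 / 2.03 = 0.0202 V⁻¹.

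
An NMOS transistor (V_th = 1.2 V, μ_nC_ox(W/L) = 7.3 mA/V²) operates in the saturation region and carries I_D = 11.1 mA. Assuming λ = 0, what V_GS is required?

In saturation I_D = ½ k_n (V_GS − V_th)², so V_GS − V_th = √(2 I_D / k_n) = √(2 × 11.1 / 7.3) = 1.74 V.
V_GS = 1.2 + 1.74 = 2.94 V.

V_GS = 2.94 V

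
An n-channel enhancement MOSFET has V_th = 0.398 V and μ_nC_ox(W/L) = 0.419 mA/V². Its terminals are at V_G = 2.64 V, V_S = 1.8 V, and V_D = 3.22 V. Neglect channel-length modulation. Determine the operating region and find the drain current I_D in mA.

Saturation; I_D = 0.0409 mA

V_GS = V_G − V_S = 2.64 − 1.8 = 0.84 V; V_DS = V_D − V_S = 3.22 − 1.8 = 1.42 V.
V_ov = V_GS − V_th = 0.84 − 0.398 = 0.442 V.
Since V_DS = 1.42 V ≥ V_ov = 0.442 V, the device is in saturation.
I_D = ½ k_n V_ov² = 0.5 × 0.419 × 0.442² = 0.0409 mA.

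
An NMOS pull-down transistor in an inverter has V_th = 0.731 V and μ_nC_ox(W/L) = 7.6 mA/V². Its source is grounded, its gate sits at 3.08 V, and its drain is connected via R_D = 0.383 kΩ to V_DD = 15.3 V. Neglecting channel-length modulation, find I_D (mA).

I_D = 21.0 mA

V_GS = V_G = 3.08 V, so V_ov = 3.08 − 0.731 = 2.35 V.
Assume saturation: I_D = ½ k_n V_ov² = 0.5 × 7.6 × 2.35² = 21 mA, giving V_DS = V_DD − I_D R_D = 15.3 − 21 × 0.383 = 7.27 V.
V_DS = 7.27 V ≥ V_ov = 2.35 V, confirming saturation.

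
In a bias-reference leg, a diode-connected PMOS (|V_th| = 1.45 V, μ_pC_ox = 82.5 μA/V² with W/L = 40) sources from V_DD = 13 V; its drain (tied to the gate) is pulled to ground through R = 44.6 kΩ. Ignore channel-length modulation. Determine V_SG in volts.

With gate tied to drain, V_SG = V_SD ≥ V_SG − |V_th|, so the device is in saturation.
k_p = μ_pC_ox · (W/L) = 3.3 mA/V².
KCL at the drain: ½ k_p (V_SG − |V_th|)² = (V_DD − V_SG)/R.
Let x = V_SG − 1.45. Then 73.6 x² + x − 11.55 = 0, giving x = 0.389 V (positive root), so V_SG = 1.84 V.
I_D = (V_DD − V_SG)/R = (13 − 1.84) / 44.6 = 0.25 mA.

V_SG = 1.84 V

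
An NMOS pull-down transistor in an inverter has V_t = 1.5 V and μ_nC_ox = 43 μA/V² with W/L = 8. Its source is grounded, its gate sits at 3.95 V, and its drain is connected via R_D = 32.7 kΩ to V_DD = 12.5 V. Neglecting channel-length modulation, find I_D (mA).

V_GS = V_G = 3.95 V, so V_ov = 3.95 − 1.5 = 2.45 V.
k_n = μ_nC_ox · (W/L) = 0.344 mA/V².
Assume saturation: I_D = ½ k_n V_ov² = 0.5 × 0.344 × 2.45² = 1.03 mA, giving V_DS = V_DD − I_D R_D = 12.5 − 1.03 × 32.7 = -21.3 V.
But -21.3 V < V_ov = 2.45 V, so the device is actually in triode.
In triode I_D = k_n[V_ov V_DS − ½ V_DS²] and I_D = (V_DD − V_DS)/R_D. Equating: 5.62 V_DS² − 28.56 V_DS + 12.5 = 0, giving V_DS = 0.484 V (the root below V_ov).
I_D = (12.5 − 0.484) / 32.7 = 0.367 mA.

I_D = 0.367 mA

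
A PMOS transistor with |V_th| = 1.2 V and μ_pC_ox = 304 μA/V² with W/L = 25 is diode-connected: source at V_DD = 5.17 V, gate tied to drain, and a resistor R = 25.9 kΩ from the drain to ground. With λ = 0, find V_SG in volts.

V_SG = 1.40 V

With gate tied to drain, V_SG = V_SD ≥ V_SG − |V_th|, so the device is in saturation.
k_p = μ_pC_ox · (W/L) = 7.6 mA/V².
KCL at the drain: ½ k_p (V_SG − |V_th|)² = (V_DD − V_SG)/R.
Let x = V_SG − 1.2. Then 98.4 x² + x − 3.97 = 0, giving x = 0.196 V (positive root), so V_SG = 1.4 V.
I_D = (V_DD − V_SG)/R = (5.17 − 1.4) / 25.9 = 0.146 mA.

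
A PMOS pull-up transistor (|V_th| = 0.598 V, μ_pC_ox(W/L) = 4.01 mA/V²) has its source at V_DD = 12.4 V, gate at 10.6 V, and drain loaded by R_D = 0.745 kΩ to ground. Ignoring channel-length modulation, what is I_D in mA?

I_D = 2.90 mA

V_SG = V_DD − V_G = 12.4 − 10.6 = 1.8 V, so V_ov = 1.8 − 0.598 = 1.2 V.
Assume saturation: I_D = ½ k_p V_ov² = 0.5 × 4.01 × 1.2² = 2.9 mA, giving V_SD = V_DD − I_D R_D = 12.4 − 2.9 × 0.745 = 10.2 V.
V_SD = 10.2 V ≥ V_ov = 1.2 V, confirming saturation.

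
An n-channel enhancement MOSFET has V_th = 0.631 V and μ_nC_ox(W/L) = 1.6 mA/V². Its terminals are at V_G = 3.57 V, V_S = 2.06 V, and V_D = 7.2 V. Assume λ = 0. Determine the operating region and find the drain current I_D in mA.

Saturation; I_D = 0.618 mA

V_GS = V_G − V_S = 3.57 − 2.06 = 1.51 V; V_DS = V_D − V_S = 7.2 − 2.06 = 5.14 V.
V_ov = V_GS − V_th = 1.51 − 0.631 = 0.879 V.
Since V_DS = 5.14 V ≥ V_ov = 0.879 V, the device is in saturation.
I_D = ½ k_n V_ov² = 0.5 × 1.6 × 0.879² = 0.618 mA.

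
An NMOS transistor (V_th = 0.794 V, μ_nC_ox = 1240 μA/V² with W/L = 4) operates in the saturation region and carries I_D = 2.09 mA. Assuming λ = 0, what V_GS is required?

V_GS = 1.71 V

k_n = μ_nC_ox · (W/L) = 4.96 mA/V².
In saturation I_D = ½ k_n (V_GS − V_th)², so V_GS − V_th = √(2 I_D / k_n) = √(2 × 2.09 / 4.96) = 0.918 V.
V_GS = 0.794 + 0.918 = 1.71 V.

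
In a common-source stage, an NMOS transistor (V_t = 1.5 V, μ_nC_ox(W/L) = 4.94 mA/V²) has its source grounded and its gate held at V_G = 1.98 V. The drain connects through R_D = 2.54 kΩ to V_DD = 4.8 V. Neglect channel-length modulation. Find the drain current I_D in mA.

V_GS = V_G = 1.98 V, so V_ov = 1.98 − 1.5 = 0.48 V.
Assume saturation: I_D = ½ k_n V_ov² = 0.5 × 4.94 × 0.48² = 0.569 mA, giving V_DS = V_DD − I_D R_D = 4.8 − 0.569 × 2.54 = 3.35 V.
V_DS = 3.35 V ≥ V_ov = 0.48 V, confirming saturation.

I_D = 0.569 mA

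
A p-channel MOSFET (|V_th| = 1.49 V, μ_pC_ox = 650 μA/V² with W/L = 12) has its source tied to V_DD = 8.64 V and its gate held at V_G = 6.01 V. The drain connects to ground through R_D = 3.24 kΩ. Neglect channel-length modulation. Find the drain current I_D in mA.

I_D = 2.56 mA

V_SG = V_DD − V_G = 8.64 − 6.01 = 2.63 V, so V_ov = 2.63 − 1.49 = 1.14 V.
k_p = μ_pC_ox · (W/L) = 7.8 mA/V².
Assume saturation: I_D = ½ k_p V_ov² = 0.5 × 7.8 × 1.14² = 5.07 mA, giving V_SD = V_DD − I_D R_D = 8.64 − 5.07 × 3.24 = -7.78 V.
But -7.78 V < V_ov = 1.14 V, so the device is actually in triode.
In triode I_D = k_p[V_ov V_SD − ½ V_SD²] and I_D = (V_DD − V_SD)/R_D. Equating: 12.6 V_SD² − 29.81 V_SD + 8.64 = 0, giving V_SD = 0.338 V (the root below V_ov).
I_D = (8.64 − 0.338) / 3.24 = 2.56 mA.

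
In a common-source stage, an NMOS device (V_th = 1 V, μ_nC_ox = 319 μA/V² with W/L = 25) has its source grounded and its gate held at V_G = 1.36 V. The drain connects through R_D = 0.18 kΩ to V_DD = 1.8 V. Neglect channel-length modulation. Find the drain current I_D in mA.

V_GS = V_G = 1.36 V, so V_ov = 1.36 − 1 = 0.36 V.
k_n = μ_nC_ox · (W/L) = 7.975 mA/V².
Assume saturation: I_D = ½ k_n V_ov² = 0.5 × 7.975 × 0.36² = 0.517 mA, giving V_DS = V_DD − I_D R_D = 1.8 − 0.517 × 0.18 = 1.71 V.
V_DS = 1.71 V ≥ V_ov = 0.36 V, confirming saturation.

I_D = 0.517 mA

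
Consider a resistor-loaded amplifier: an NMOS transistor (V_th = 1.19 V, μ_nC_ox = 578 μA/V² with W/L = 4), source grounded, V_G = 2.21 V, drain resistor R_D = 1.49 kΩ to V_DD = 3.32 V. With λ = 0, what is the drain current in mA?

V_GS = V_G = 2.21 V, so V_ov = 2.21 − 1.19 = 1.02 V.
k_n = μ_nC_ox · (W/L) = 2.312 mA/V².
Assume saturation: I_D = ½ k_n V_ov² = 0.5 × 2.312 × 1.02² = 1.2 mA, giving V_DS = V_DD − I_D R_D = 3.32 − 1.2 × 1.49 = 1.53 V.
V_DS = 1.53 V ≥ V_ov = 1.02 V, confirming saturation.

I_D = 1.20 mA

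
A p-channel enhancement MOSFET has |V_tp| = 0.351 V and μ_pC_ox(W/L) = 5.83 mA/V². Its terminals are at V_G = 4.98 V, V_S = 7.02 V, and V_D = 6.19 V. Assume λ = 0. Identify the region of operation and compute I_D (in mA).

V_SG = V_S − V_G = 7.02 − 4.98 = 2.04 V; V_SD = V_S − V_D = 7.02 − 6.19 = 0.83 V.
V_ov = V_SG − |V_tp| = 2.04 − 0.351 = 1.69 V.
Since V_SD = 0.83 V < V_ov = 1.69 V, the device is in the triode region.
I_D = k_p [V_ov · V_SD − ½ V_SD²] = 5.83 × [1.69 × 0.83 − 0.5 × 0.83²] = 6.16 mA.

Triode; I_D = 6.16 mA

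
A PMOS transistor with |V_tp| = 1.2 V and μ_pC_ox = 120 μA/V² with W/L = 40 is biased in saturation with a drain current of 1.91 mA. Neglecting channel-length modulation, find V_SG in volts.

V_SG = 2.09 V

k_p = μ_pC_ox · (W/L) = 4.8 mA/V².
In saturation I_D = ½ k_p (V_SG − |V_tp|)², so V_SG − |V_tp| = √(2 I_D / k_p) = √(2 × 1.91 / 4.8) = 0.892 V.
V_SG = 1.2 + 0.892 = 2.09 V.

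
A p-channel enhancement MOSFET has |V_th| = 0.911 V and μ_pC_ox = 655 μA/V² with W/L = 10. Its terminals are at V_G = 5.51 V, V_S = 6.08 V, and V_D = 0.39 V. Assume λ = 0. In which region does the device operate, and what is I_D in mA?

Cutoff; I_D = 0 mA

V_SG = V_S − V_G = 6.08 − 5.51 = 0.57 V; V_SD = V_S − V_D = 6.08 − 0.39 = 5.69 V.
V_SG = 0.57 V < |V_th| = 0.911 V, so the transistor is in cutoff.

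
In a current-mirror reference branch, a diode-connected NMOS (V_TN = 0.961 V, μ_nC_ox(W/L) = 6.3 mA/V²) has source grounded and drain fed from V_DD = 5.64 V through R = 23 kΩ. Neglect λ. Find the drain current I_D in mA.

With gate tied to drain, V_GS = V_DS ≥ V_GS − V_TN, so the device is in saturation.
KCL at the drain: ½ k_n (V_GS − V_TN)² = (V_DD − V_GS)/R.
Let x = V_GS − 0.961. Then 72.5 x² + x − 4.679 = 0, giving x = 0.247 V (positive root), so V_GS = 1.21 V.
I_D = (V_DD − V_GS)/R = (5.64 − 1.21) / 23 = 0.193 mA.

I_D = 0.193 mA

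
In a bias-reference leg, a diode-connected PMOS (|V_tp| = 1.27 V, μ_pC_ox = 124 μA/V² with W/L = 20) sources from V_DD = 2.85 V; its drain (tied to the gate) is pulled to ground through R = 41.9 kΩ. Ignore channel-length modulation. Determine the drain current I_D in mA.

With gate tied to drain, V_SG = V_SD ≥ V_SG − |V_tp|, so the device is in saturation.
k_p = μ_pC_ox · (W/L) = 2.48 mA/V².
KCL at the drain: ½ k_p (V_SG − |V_tp|)² = (V_DD − V_SG)/R.
Let x = V_SG − 1.27. Then 52 x² + x − 1.58 = 0, giving x = 0.165 V (positive root), so V_SG = 1.44 V.
I_D = (V_DD − V_SG)/R = (2.85 − 1.44) / 41.9 = 0.0338 mA.

I_D = 0.0338 mA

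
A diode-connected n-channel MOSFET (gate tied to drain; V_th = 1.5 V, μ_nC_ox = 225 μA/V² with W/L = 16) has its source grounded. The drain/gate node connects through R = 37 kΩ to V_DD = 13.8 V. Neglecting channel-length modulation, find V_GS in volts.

With gate tied to drain, V_GS = V_DS ≥ V_GS − V_th, so the device is in saturation.
k_n = μ_nC_ox · (W/L) = 3.6 mA/V².
KCL at the drain: ½ k_n (V_GS − V_th)² = (V_DD − V_GS)/R.
Let x = V_GS − 1.5. Then 66.6 x² + x − 12.3 = 0, giving x = 0.422 V (positive root), so V_GS = 1.92 V.
I_D = (V_DD − V_GS)/R = (13.8 − 1.92) / 37 = 0.321 mA.

V_GS = 1.92 V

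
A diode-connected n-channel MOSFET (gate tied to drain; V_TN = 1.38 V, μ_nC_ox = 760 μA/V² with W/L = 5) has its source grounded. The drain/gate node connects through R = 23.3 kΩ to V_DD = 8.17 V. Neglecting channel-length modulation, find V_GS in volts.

V_GS = 1.76 V

With gate tied to drain, V_GS = V_DS ≥ V_GS − V_TN, so the device is in saturation.
k_n = μ_nC_ox · (W/L) = 3.8 mA/V².
KCL at the drain: ½ k_n (V_GS − V_TN)² = (V_DD − V_GS)/R.
Let x = V_GS − 1.38. Then 44.3 x² + x − 6.79 = 0, giving x = 0.381 V (positive root), so V_GS = 1.76 V.
I_D = (V_DD − V_GS)/R = (8.17 − 1.76) / 23.3 = 0.275 mA.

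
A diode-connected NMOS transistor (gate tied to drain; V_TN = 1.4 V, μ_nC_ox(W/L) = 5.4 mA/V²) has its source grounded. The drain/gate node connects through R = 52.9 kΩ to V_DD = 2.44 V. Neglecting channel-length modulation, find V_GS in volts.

With gate tied to drain, V_GS = V_DS ≥ V_GS − V_TN, so the device is in saturation.
KCL at the drain: ½ k_n (V_GS − V_TN)² = (V_DD − V_GS)/R.
Let x = V_GS − 1.4. Then 143 x² + x − 1.04 = 0, giving x = 0.0819 V (positive root), so V_GS = 1.48 V.
I_D = (V_DD − V_GS)/R = (2.44 − 1.48) / 52.9 = 0.0181 mA.

V_GS = 1.48 V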